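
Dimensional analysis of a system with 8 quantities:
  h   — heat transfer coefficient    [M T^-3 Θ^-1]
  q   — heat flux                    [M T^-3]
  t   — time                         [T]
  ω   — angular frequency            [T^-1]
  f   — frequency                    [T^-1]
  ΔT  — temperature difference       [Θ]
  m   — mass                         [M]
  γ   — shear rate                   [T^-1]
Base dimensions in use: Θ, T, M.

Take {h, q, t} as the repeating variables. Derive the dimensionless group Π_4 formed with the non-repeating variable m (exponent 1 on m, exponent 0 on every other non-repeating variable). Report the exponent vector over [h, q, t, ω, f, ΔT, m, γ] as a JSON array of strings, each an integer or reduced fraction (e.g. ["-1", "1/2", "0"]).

["0", "-1", "-3", "0", "0", "0", "1", "0"]

Exponent matrix [Θ,T,M] × [h,q,t,ω,f,ΔT,m,γ]:
  Θ: [-1  0  0  0  0  1  0  0]
  T: [-3 -3  1 -1 -1  0  0 -1]
  M: [ 1  1  0  0  0  0  1  0]
Echelon form has 3 nonzero rows (pivots: h,q,t)
Pivot set = {h,q,t}, free = {ω,f,ΔT,m,γ}
RREF:
  r0: [   1    0    0    0    0   -1    0    0]
  r1: [   0    1    0    0    0    1    1    0]
  r2: [   0    0    1   -1   -1    0    3   -1]
Fix exponent of m at 1, ω at 0, f at 0, ΔT at 0, γ at 0; solve each RREF row for its pivot's exponent:
  r0: exp(h) + (0)·1 = 0 ⇒ exp(h) = 0
  r1: exp(q) + (1)·1 = 0 ⇒ exp(q) = -1
  r2: exp(t) + (3)·1 = 0 ⇒ exp(t) = -3
Π_4 = q^-1 · t^-3 · m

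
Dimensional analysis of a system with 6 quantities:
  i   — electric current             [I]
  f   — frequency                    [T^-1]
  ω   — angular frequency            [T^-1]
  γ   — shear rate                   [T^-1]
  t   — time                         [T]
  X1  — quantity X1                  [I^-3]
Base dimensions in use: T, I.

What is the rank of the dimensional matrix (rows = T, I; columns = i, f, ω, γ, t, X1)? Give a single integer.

Exponent matrix [T,I] × [i,f,ω,γ,t,X1]:
  T: [ 0 -1 -1 -1  1  0]
  I: [ 1  0  0  0  0 -3]
RREF → pivots at {i,f} ⇒ r = 2

2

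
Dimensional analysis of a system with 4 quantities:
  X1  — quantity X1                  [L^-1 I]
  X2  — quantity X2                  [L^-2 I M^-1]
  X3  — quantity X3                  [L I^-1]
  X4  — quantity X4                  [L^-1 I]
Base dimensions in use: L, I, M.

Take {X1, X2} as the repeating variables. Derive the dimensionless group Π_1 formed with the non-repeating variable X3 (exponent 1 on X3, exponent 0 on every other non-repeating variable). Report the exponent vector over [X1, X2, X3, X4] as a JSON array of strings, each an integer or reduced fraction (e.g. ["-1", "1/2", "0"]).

Exponent matrix [L,I,M] × [X1,X2,X3,X4]:
  L: [-1 -2  1 -1]
  I: [ 1  1 -1  1]
  M: [ 0 -1  0  0]
Row reduction gives pivot columns X1,X2; rank = 2
Repeat: X1,X2; free: X3,X4
RREF:
  r0: [   1    0   -1    1]
  r1: [   0    1    0    0]
  r2: [   0    0    0    0]
Fix exponent of X3 at 1, X4 at 0; solve each RREF row for its pivot's exponent:
  r0: exp(X1) + (-1)·1 = 0 ⇒ exp(X1) = 1
  r1: exp(X2) + (0)·1 = 0 ⇒ exp(X2) = 0
Π_1 = X1 · X3

["1", "0", "1", "0"]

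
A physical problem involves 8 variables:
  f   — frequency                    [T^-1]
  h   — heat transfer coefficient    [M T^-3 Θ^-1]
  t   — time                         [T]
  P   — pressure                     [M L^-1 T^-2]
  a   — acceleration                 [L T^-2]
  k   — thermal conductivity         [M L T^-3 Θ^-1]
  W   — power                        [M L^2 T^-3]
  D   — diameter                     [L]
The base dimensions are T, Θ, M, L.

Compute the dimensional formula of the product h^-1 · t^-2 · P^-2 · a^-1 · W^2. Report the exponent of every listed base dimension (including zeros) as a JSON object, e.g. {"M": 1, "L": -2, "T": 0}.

{"T": 1, "Θ": 1, "M": -1, "L": 5}

Write exponents as rows T,Θ,M,L / cols f,h,t,P,a,k,W,D:
  T: [-1 -3  1 -2 -2 -3 -3  0]
  Θ: [ 0 -1  0  0  0 -1  0  0]
  M: [ 0  1  0  1  0  1  1  0]
  L: [ 0  0  0 -1  1  1  2  1]
  [T]: (-1)·-3+(-2)·1+(-2)·-2+(-1)·-2+(2)·-3 = 1
  [Θ]: (-1)·-1+(-2)·0+(-2)·0+(-1)·0+(2)·0 = 1
  [M]: (-1)·1+(-2)·0+(-2)·1+(-1)·0+(2)·1 = -1
  [L]: (-1)·0+(-2)·0+(-2)·-1+(-1)·1+(2)·2 = 5
⇒ T Θ M^-1 L^5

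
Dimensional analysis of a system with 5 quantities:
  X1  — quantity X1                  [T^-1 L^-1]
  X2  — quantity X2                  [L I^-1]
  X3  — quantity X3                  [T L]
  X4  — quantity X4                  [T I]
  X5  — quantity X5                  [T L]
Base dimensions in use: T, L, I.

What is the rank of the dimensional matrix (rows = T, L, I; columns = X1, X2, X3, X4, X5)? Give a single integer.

2

Exponent matrix [T,L,I] × [X1,X2,X3,X4,X5]:
  T: [-1  0  1  1  1]
  L: [-1  1  1  0  1]
  I: [ 0 -1  0  1  0]
Echelon form has 2 nonzero rows (pivots: X1,X2)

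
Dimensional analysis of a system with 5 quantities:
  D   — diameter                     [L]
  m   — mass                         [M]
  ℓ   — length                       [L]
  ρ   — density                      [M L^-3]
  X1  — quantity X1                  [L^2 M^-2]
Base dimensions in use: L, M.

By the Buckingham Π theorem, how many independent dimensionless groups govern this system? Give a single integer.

3

Dimensional matrix (L×M by D×m×ℓ×ρ×X1):
  L: [ 1  0  1 -3  2]
  M: [ 0  1  0  1 -2]
RREF → pivots at {D,m} ⇒ r = 2
Π count = n − r = 5 − 2 = 3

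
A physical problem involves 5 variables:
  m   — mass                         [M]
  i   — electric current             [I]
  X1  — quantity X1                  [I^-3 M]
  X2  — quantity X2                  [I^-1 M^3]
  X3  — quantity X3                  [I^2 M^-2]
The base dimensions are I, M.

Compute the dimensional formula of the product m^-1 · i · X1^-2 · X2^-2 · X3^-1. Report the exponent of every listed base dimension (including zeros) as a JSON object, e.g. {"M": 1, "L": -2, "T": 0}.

{"I": 7, "M": -7}

Write exponents as rows I,M / cols m,i,X1,X2,X3:
  I: [ 0  1 -3 -1  2]
  M: [ 1  0  1  3 -2]
  [I]: (-1)·0+(1)·1+(-2)·-3+(-2)·-1+(-1)·2 = 7
  [M]: (-1)·1+(1)·0+(-2)·1+(-2)·3+(-1)·-2 = -7
⇒ I^7 M^-7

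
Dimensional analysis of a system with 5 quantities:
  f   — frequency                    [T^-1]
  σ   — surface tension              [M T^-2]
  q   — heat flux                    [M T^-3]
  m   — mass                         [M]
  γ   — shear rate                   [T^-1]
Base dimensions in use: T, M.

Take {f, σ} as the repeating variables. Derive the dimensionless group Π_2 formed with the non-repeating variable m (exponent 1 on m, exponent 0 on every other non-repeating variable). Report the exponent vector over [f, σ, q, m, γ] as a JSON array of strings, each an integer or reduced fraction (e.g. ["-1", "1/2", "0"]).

Dimensional matrix (T×M by f×σ×q×m×γ):
  T: [-1 -2 -3  0 -1]
  M: [ 0  1  1  1  0]
Row reduction gives pivot columns f,σ; rank = 2
Pivot set = {f,σ}, free = {q,m,γ}
RREF:
  r0: [   1    0    1   -2    1]
  r1: [   0    1    1    1    0]
Fix exponent of m at 1, q at 0, γ at 0; solve each RREF row for its pivot's exponent:
  r0: exp(f) + (-2)·1 = 0 ⇒ exp(f) = 2
  r1: exp(σ) + (1)·1 = 0 ⇒ exp(σ) = -1
Π_2 = f^2 · σ^-1 · m

["2", "-1", "0", "1", "0"]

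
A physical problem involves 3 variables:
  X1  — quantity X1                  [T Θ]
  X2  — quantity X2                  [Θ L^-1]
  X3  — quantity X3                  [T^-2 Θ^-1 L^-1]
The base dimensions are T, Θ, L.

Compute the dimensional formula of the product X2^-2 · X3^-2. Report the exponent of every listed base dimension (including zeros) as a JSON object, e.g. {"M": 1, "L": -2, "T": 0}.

{"T": 4, "Θ": 0, "L": 4}

Dimensional matrix (T×Θ×L by X1×X2×X3):
  T: [ 1  0 -2]
  Θ: [ 1  1 -1]
  L: [ 0 -1 -1]
  [T]: (-2)·0+(-2)·-2 = 4
  [Θ]: (-2)·1+(-2)·-1 = 0
  [L]: (-2)·-1+(-2)·-1 = 4
⇒ T^4 L^4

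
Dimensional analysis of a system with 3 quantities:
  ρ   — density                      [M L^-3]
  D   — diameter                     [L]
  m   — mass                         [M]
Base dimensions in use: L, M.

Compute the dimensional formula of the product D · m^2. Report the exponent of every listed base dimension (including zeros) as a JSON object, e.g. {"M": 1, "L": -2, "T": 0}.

Write exponents as rows L,M / cols ρ,D,m:
  L: [-3  1  0]
  M: [ 1  0  1]
  [L]: (1)·1+(2)·0 = 1
  [M]: (1)·0+(2)·1 = 2
⇒ L M^2

{"L": 1, "M": 2}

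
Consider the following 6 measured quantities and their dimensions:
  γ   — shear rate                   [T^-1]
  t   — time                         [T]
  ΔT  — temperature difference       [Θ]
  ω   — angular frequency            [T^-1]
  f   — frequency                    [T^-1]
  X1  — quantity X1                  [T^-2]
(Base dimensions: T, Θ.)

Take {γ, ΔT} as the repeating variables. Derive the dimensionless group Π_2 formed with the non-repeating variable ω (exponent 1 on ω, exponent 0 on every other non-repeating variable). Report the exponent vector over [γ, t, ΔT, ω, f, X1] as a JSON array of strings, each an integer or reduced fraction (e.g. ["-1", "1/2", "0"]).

Dimensional matrix (T×Θ by γ×t×ΔT×ω×f×X1):
  T: [-1  1  0 -1 -1 -2]
  Θ: [ 0  0  1  0  0  0]
Row reduction gives pivot columns γ,ΔT; rank = 2
Repeat: γ,ΔT; free: t,ω,f,X1
RREF:
  r0: [   1   -1    0    1    1    2]
  r1: [   0    0    1    0    0    0]
Fix exponent of ω at 1, t at 0, f at 0, X1 at 0; solve each RREF row for its pivot's exponent:
  r0: exp(γ) + (1)·1 = 0 ⇒ exp(γ) = -1
  r1: exp(ΔT) + (0)·1 = 0 ⇒ exp(ΔT) = 0
Π_2 = γ^-1 · ω

["-1", "0", "0", "1", "0", "0"]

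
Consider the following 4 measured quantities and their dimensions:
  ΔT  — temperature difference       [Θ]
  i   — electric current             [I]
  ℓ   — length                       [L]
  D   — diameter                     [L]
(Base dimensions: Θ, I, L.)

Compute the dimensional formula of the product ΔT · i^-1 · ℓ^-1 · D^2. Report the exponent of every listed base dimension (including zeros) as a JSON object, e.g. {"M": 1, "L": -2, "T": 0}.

{"Θ": 1, "I": -1, "L": 1}

Dimensional matrix (Θ×I×L by ΔT×i×ℓ×D):
  Θ: [ 1  0  0  0]
  I: [ 0  1  0  0]
  L: [ 0  0  1  1]
  [Θ]: (1)·1+(-1)·0+(-1)·0+(2)·0 = 1
  [I]: (1)·0+(-1)·1+(-1)·0+(2)·0 = -1
  [L]: (1)·0+(-1)·0+(-1)·1+(2)·1 = 1
⇒ Θ I^-1 L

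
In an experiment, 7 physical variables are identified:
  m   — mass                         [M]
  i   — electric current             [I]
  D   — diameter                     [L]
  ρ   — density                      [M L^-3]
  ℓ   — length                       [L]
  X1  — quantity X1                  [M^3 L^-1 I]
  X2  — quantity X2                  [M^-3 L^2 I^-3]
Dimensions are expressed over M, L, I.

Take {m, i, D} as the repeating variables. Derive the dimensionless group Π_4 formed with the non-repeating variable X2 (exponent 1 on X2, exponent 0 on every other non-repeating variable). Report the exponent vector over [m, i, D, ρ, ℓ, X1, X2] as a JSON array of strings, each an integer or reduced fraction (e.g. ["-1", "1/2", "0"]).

["3", "3", "-2", "0", "0", "0", "1"]

Exponent matrix [M,L,I] × [m,i,D,ρ,ℓ,X1,X2]:
  M: [ 1  0  0  1  0  3 -3]
  L: [ 0  0  1 -3  1 -1  2]
  I: [ 0  1  0  0  0  1 -3]
Row reduction gives pivot columns m,i,D; rank = 3
Pivot set = {m,i,D}, free = {ρ,ℓ,X1,X2}
RREF:
  r0: [   1    0    0    1    0    3   -3]
  r1: [   0    1    0    0    0    1   -3]
  r2: [   0    0    1   -3    1   -1    2]
Fix exponent of X2 at 1, ρ at 0, ℓ at 0, X1 at 0; solve each RREF row for its pivot's exponent:
  r0: exp(m) + (-3)·1 = 0 ⇒ exp(m) = 3
  r1: exp(i) + (-3)·1 = 0 ⇒ exp(i) = 3
  r2: exp(D) + (2)·1 = 0 ⇒ exp(D) = -2
Π_4 = m^3 · i^3 · D^-2 · X2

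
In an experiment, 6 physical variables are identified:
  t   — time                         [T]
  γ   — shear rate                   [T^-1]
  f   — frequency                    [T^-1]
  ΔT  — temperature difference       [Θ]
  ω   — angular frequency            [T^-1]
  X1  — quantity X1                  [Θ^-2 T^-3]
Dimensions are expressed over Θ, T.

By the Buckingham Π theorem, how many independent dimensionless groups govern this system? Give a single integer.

Exponent matrix [Θ,T] × [t,γ,f,ΔT,ω,X1]:
  Θ: [ 0  0  0  1  0 -2]
  T: [ 1 -1 -1  0 -1 -3]
RREF → pivots at {t,ΔT} ⇒ r = 2
n=6, r=2 ⇒ 4 dimensionless groups

4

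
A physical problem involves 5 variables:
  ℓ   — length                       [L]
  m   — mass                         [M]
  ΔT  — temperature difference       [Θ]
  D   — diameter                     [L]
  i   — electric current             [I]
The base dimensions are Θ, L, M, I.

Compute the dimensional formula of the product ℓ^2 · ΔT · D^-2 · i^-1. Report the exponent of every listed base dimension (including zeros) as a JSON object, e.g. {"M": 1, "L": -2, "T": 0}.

{"Θ": 1, "L": 0, "M": 0, "I": -1}

Dimensional matrix (Θ×L×M×I by ℓ×m×ΔT×D×i):
  Θ: [ 0  0  1  0  0]
  L: [ 1  0  0  1  0]
  M: [ 0  1  0  0  0]
  I: [ 0  0  0  0  1]
  [Θ]: (2)·0+(1)·1+(-2)·0+(-1)·0 = 1
  [L]: (2)·1+(1)·0+(-2)·1+(-1)·0 = 0
  [M]: (2)·0+(1)·0+(-2)·0+(-1)·0 = 0
  [I]: (2)·0+(1)·0+(-2)·0+(-1)·1 = -1
⇒ Θ I^-1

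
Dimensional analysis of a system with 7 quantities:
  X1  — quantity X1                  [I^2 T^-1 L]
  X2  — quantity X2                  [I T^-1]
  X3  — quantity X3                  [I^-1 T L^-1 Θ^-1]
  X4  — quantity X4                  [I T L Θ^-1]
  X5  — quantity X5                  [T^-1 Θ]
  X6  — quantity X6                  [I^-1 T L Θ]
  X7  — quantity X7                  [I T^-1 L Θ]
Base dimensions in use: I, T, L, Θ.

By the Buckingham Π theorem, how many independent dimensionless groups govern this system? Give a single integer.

4

Exponent matrix [I,T,L,Θ] × [X1,X2,X3,X4,X5,X6,X7]:
  I: [ 2  1 -1  1  0 -1  1]
  T: [-1 -1  1  1 -1  1 -1]
  L: [ 1  0 -1  1  0  1  1]
  Θ: [ 0  0 -1 -1  1  1  1]
Row reduction gives pivot columns X1,X2,X3; rank = 3
n=7, r=3 ⇒ 4 dimensionless groups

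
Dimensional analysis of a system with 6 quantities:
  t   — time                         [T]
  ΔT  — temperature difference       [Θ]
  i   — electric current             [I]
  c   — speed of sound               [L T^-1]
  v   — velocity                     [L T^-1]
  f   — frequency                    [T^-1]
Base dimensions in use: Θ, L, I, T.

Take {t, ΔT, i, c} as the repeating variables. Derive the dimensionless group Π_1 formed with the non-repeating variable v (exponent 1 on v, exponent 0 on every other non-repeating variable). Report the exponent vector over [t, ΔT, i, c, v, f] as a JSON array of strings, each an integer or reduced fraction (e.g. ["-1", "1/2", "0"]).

["0", "0", "0", "-1", "1", "0"]

Exponent matrix [Θ,L,I,T] × [t,ΔT,i,c,v,f]:
  Θ: [ 0  1  0  0  0  0]
  L: [ 0  0  0  1  1  0]
  I: [ 0  0  1  0  0  0]
  T: [ 1  0  0 -1 -1 -1]
Echelon form has 4 nonzero rows (pivots: t,ΔT,i,c)
Repeat: t,ΔT,i,c; free: v,f
RREF:
  r0: [   1    0    0    0    0   -1]
  r1: [   0    1    0    0    0    0]
  r2: [   0    0    1    0    0    0]
  r3: [   0    0    0    1    1    0]
Fix exponent of v at 1, f at 0; solve each RREF row for its pivot's exponent:
  r0: exp(t) + (0)·1 = 0 ⇒ exp(t) = 0
  r1: exp(ΔT) + (0)·1 = 0 ⇒ exp(ΔT) = 0
  r2: exp(i) + (0)·1 = 0 ⇒ exp(i) = 0
  r3: exp(c) + (1)·1 = 0 ⇒ exp(c) = -1
Π_1 = c^-1 · v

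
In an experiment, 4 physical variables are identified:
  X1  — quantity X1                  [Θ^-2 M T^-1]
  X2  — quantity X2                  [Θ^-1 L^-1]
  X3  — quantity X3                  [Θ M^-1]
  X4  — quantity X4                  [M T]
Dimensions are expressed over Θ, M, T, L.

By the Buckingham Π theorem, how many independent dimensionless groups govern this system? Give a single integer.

1

Exponent matrix [Θ,M,T,L] × [X1,X2,X3,X4]:
  Θ: [-2 -1  1  0]
  M: [ 1  0 -1  1]
  T: [-1  0  0  1]
  L: [ 0 -1  0  0]
RREF → pivots at {X1,X2,X3} ⇒ r = 3
Π count = n − r = 4 − 3 = 1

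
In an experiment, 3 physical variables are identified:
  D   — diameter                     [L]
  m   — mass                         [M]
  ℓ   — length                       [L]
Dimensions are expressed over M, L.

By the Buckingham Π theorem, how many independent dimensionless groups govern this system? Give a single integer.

Dimensional matrix (M×L by D×m×ℓ):
  M: [ 0  1  0]
  L: [ 1  0  1]
Row reduction gives pivot columns D,m; rank = 2
n=3, r=2 ⇒ 1 dimensionless group

1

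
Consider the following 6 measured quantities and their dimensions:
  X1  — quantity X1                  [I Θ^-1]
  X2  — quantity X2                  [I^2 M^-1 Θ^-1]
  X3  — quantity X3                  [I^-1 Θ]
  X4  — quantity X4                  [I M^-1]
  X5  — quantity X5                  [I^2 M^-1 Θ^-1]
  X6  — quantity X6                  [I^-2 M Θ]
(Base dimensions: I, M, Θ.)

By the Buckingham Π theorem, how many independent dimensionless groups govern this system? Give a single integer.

4

Dimensional matrix (I×M×Θ by X1×X2×X3×X4×X5×X6):
  I: [ 1  2 -1  1  2 -2]
  M: [ 0 -1  0 -1 -1  1]
  Θ: [-1 -1  1  0 -1  1]
Row reduction gives pivot columns X1,X2; rank = 2
Π count = n − r = 6 − 2 = 4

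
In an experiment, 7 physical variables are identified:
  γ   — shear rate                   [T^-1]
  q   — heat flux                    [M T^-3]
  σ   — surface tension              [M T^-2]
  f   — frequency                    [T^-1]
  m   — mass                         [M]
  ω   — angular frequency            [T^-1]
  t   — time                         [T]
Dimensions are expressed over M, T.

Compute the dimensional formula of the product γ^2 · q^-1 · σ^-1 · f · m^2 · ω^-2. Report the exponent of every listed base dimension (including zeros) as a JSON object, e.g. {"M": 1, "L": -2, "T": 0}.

{"M": 0, "T": 4}

Exponent matrix [M,T] × [γ,q,σ,f,m,ω,t]:
  M: [ 0  1  1  0  1  0  0]
  T: [-1 -3 -2 -1  0 -1  1]
  [M]: (2)·0+(-1)·1+(-1)·1+(1)·0+(2)·1+(-2)·0 = 0
  [T]: (2)·-1+(-1)·-3+(-1)·-2+(1)·-1+(2)·0+(-2)·-1 = 4
⇒ T^4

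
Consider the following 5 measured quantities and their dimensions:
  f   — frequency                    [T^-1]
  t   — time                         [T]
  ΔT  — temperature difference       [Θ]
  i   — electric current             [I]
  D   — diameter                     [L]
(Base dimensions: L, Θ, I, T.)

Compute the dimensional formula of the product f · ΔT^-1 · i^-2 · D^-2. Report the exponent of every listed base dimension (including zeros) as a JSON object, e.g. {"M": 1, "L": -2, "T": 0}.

{"L": -2, "Θ": -1, "I": -2, "T": -1}

Exponent matrix [L,Θ,I,T] × [f,t,ΔT,i,D]:
  L: [ 0  0  0  0  1]
  Θ: [ 0  0  1  0  0]
  I: [ 0  0  0  1  0]
  T: [-1  1  0  0  0]
  [L]: (1)·0+(-1)·0+(-2)·0+(-2)·1 = -2
  [Θ]: (1)·0+(-1)·1+(-2)·0+(-2)·0 = -1
  [I]: (1)·0+(-1)·0+(-2)·1+(-2)·0 = -2
  [T]: (1)·-1+(-1)·0+(-2)·0+(-2)·0 = -1
⇒ L^-2 Θ^-1 I^-2 T^-1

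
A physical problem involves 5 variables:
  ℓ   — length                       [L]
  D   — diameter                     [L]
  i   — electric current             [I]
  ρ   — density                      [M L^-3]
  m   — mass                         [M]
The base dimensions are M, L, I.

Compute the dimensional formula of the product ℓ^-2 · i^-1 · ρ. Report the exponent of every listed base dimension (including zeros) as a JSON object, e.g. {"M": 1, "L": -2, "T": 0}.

Dimensional matrix (M×L×I by ℓ×D×i×ρ×m):
  M: [ 0  0  0  1  1]
  L: [ 1  1  0 -3  0]
  I: [ 0  0  1  0  0]
  [M]: (-2)·0+(-1)·0+(1)·1 = 1
  [L]: (-2)·1+(-1)·0+(1)·-3 = -5
  [I]: (-2)·0+(-1)·1+(1)·0 = -1
⇒ M L^-5 I^-1

{"M": 1, "L": -5, "I": -1}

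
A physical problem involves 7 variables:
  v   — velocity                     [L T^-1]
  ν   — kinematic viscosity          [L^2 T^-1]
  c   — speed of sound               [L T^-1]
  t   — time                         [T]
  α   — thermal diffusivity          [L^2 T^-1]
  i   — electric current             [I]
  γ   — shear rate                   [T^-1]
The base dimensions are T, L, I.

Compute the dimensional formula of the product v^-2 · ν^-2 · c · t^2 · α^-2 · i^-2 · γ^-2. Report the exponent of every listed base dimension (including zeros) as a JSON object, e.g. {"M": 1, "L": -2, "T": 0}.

{"T": 9, "L": -9, "I": -2}

Write exponents as rows T,L,I / cols v,ν,c,t,α,i,γ:
  T: [-1 -1 -1  1 -1  0 -1]
  L: [ 1  2  1  0  2  0  0]
  I: [ 0  0  0  0  0  1  0]
  [T]: (-2)·-1+(-2)·-1+(1)·-1+(2)·1+(-2)·-1+(-2)·0+(-2)·-1 = 9
  [L]: (-2)·1+(-2)·2+(1)·1+(2)·0+(-2)·2+(-2)·0+(-2)·0 = -9
  [I]: (-2)·0+(-2)·0+(1)·0+(2)·0+(-2)·0+(-2)·1+(-2)·0 = -2
⇒ T^9 L^-9 I^-2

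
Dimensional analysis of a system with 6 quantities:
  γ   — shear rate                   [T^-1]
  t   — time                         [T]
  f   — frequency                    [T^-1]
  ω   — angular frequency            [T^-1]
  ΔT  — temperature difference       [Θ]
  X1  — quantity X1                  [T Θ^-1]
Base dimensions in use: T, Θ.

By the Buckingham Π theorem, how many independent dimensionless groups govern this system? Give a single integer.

4

Exponent matrix [T,Θ] × [γ,t,f,ω,ΔT,X1]:
  T: [-1  1 -1 -1  0  1]
  Θ: [ 0  0  0  0  1 -1]
RREF → pivots at {γ,ΔT} ⇒ r = 2
6 vars − rank 2 = 4 Π groups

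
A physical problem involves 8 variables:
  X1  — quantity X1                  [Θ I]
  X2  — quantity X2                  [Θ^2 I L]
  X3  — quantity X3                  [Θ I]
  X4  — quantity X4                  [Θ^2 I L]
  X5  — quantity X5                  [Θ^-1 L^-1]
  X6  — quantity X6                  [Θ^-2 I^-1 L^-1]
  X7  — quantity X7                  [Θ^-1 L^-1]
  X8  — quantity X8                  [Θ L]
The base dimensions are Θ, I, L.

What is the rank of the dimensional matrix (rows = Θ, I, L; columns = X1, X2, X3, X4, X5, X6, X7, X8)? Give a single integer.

Write exponents as rows Θ,I,L / cols X1,X2,X3,X4,X5,X6,X7,X8:
  Θ: [ 1  2  1  2 -1 -2 -1  1]
  I: [ 1  1  1  1  0 -1  0  0]
  L: [ 0  1  0  1 -1 -1 -1  1]
Row reduction gives pivot columns X1,X2; rank = 2

2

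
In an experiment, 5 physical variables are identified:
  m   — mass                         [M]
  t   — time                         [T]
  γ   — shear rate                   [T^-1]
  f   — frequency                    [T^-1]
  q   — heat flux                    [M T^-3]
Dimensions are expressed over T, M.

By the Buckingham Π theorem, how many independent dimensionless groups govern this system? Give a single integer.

Exponent matrix [T,M] × [m,t,γ,f,q]:
  T: [ 0  1 -1 -1 -3]
  M: [ 1  0  0  0  1]
Echelon form has 2 nonzero rows (pivots: m,t)
5 vars − rank 2 = 3 Π groups

3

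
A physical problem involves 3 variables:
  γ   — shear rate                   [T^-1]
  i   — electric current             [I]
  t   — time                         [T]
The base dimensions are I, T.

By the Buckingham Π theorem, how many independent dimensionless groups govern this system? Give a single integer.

1

Dimensional matrix (I×T by γ×i×t):
  I: [ 0  1  0]
  T: [-1  0  1]
Echelon form has 2 nonzero rows (pivots: γ,i)
3 vars − rank 2 = 1 Π group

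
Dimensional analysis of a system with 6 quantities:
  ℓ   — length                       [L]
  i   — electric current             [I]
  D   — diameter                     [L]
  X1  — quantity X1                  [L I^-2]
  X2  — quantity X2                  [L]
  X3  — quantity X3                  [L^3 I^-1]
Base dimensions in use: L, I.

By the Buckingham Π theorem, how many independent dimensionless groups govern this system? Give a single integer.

Dimensional matrix (L×I by ℓ×i×D×X1×X2×X3):
  L: [ 1  0  1  1  1  3]
  I: [ 0  1  0 -2  0 -1]
RREF → pivots at {ℓ,i} ⇒ r = 2
n=6, r=2 ⇒ 4 dimensionless groups

4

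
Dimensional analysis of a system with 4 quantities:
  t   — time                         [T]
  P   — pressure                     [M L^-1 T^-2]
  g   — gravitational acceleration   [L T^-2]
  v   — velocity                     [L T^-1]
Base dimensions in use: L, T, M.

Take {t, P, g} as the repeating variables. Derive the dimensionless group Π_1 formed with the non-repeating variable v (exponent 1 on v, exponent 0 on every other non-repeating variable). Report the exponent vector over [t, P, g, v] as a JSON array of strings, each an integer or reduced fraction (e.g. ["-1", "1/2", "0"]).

Write exponents as rows L,T,M / cols t,P,g,v:
  L: [ 0 -1  1  1]
  T: [ 1 -2 -2 -1]
  M: [ 0  1  0  0]
RREF → pivots at {t,P,g} ⇒ r = 3
Pivot set = {t,P,g}, free = {v}
RREF:
  r0: [   1    0    0    1]
  r1: [   0    1    0    0]
  r2: [   0    0    1    1]
Fix exponent of v at 1; solve each RREF row for its pivot's exponent:
  r0: exp(t) + (1)·1 = 0 ⇒ exp(t) = -1
  r1: exp(P) + (0)·1 = 0 ⇒ exp(P) = 0
  r2: exp(g) + (1)·1 = 0 ⇒ exp(g) = -1
Π_1 = t^-1 · g^-1 · v

["-1", "0", "-1", "1"]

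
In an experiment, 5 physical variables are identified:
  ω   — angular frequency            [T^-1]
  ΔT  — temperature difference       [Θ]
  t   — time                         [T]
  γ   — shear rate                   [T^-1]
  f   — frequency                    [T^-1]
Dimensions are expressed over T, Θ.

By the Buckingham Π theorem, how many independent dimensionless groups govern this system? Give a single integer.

Write exponents as rows T,Θ / cols ω,ΔT,t,γ,f:
  T: [-1  0  1 -1 -1]
  Θ: [ 0  1  0  0  0]
RREF → pivots at {ω,ΔT} ⇒ r = 2
n=5, r=2 ⇒ 3 dimensionless groups

3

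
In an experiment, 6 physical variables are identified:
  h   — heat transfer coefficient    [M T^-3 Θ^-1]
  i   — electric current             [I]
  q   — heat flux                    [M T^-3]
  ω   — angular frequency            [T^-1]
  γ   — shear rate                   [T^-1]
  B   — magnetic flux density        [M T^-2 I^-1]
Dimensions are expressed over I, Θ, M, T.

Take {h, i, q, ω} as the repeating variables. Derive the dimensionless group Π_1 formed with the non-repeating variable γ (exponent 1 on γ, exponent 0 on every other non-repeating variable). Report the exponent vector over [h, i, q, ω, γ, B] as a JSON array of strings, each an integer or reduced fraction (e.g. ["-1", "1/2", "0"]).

["0", "0", "0", "-1", "1", "0"]

Dimensional matrix (I×Θ×M×T by h×i×q×ω×γ×B):
  I: [ 0  1  0  0  0 -1]
  Θ: [-1  0  0  0  0  0]
  M: [ 1  0  1  0  0  1]
  T: [-3  0 -3 -1 -1 -2]
Echelon form has 4 nonzero rows (pivots: h,i,q,ω)
Repeat: h,i,q,ω; free: γ,B
RREF:
  r0: [   1    0    0    0    0    0]
  r1: [   0    1    0    0    0   -1]
  r2: [   0    0    1    0    0    1]
  r3: [   0    0    0    1    1   -1]
Fix exponent of γ at 1, B at 0; solve each RREF row for its pivot's exponent:
  r0: exp(h) + (0)·1 = 0 ⇒ exp(h) = 0
  r1: exp(i) + (0)·1 = 0 ⇒ exp(i) = 0
  r2: exp(q) + (0)·1 = 0 ⇒ exp(q) = 0
  r3: exp(ω) + (1)·1 = 0 ⇒ exp(ω) = -1
Π_1 = ω^-1 · γ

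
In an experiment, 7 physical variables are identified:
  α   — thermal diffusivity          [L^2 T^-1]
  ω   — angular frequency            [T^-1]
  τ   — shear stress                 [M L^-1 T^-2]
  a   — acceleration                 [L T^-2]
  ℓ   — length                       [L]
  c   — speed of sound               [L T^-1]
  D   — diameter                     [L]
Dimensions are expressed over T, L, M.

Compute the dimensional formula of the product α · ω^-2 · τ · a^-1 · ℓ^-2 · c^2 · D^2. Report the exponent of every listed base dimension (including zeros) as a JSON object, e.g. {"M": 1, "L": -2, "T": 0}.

Exponent matrix [T,L,M] × [α,ω,τ,a,ℓ,c,D]:
  T: [-1 -1 -2 -2  0 -1  0]
  L: [ 2  0 -1  1  1  1  1]
  M: [ 0  0  1  0  0  0  0]
  [T]: (1)·-1+(-2)·-1+(1)·-2+(-1)·-2+(-2)·0+(2)·-1+(2)·0 = -1
  [L]: (1)·2+(-2)·0+(1)·-1+(-1)·1+(-2)·1+(2)·1+(2)·1 = 2
  [M]: (1)·0+(-2)·0+(1)·1+(-1)·0+(-2)·0+(2)·0+(2)·0 = 1
⇒ T^-1 L^2 M

{"T": -1, "L": 2, "M": 1}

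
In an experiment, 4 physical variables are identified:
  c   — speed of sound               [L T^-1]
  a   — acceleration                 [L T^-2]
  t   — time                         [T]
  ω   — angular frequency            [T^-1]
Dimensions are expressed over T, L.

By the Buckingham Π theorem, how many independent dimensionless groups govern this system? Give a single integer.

2

Dimensional matrix (T×L by c×a×t×ω):
  T: [-1 -2  1 -1]
  L: [ 1  1  0  0]
Echelon form has 2 nonzero rows (pivots: c,a)
n=4, r=2 ⇒ 2 dimensionless groups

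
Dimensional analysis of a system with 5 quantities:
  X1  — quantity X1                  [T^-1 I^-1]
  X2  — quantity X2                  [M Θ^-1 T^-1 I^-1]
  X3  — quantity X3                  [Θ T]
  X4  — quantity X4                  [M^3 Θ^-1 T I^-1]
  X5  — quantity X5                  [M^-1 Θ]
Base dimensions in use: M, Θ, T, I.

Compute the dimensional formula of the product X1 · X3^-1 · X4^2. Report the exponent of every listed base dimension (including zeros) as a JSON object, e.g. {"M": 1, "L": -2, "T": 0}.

Dimensional matrix (M×Θ×T×I by X1×X2×X3×X4×X5):
  M: [ 0  1  0  3 -1]
  Θ: [ 0 -1  1 -1  1]
  T: [-1 -1  1  1  0]
  I: [-1 -1  0 -1  0]
  [M]: (1)·0+(-1)·0+(2)·3 = 6
  [Θ]: (1)·0+(-1)·1+(2)·-1 = -3
  [T]: (1)·-1+(-1)·1+(2)·1 = 0
  [I]: (1)·-1+(-1)·0+(2)·-1 = -3
⇒ M^6 Θ^-3 I^-3

{"M": 6, "Θ": -3, "T": 0, "I": -3}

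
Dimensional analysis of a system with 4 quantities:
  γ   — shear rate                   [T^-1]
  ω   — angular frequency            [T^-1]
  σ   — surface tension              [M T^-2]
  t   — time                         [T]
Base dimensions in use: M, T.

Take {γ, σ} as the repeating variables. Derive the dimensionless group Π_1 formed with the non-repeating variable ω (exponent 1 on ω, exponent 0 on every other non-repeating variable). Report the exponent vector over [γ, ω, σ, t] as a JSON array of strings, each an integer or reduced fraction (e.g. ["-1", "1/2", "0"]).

Dimensional matrix (M×T by γ×ω×σ×t):
  M: [ 0  0  1  0]
  T: [-1 -1 -2  1]
RREF → pivots at {γ,σ} ⇒ r = 2
Pivot set = {γ,σ}, free = {ω,t}
RREF:
  r0: [   1    1    0   -1]
  r1: [   0    0    1    0]
Fix exponent of ω at 1, t at 0; solve each RREF row for its pivot's exponent:
  r0: exp(γ) + (1)·1 = 0 ⇒ exp(γ) = -1
  r1: exp(σ) + (0)·1 = 0 ⇒ exp(σ) = 0
Π_1 = γ^-1 · ω

["-1", "1", "0", "0"]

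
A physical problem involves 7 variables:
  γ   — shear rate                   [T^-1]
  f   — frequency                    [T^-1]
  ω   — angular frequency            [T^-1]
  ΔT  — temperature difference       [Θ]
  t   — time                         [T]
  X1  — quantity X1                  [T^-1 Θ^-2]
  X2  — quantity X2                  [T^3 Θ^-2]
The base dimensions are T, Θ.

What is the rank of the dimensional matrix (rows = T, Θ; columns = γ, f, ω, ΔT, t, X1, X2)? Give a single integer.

2

Dimensional matrix (T×Θ by γ×f×ω×ΔT×t×X1×X2):
  T: [-1 -1 -1  0  1 -1  3]
  Θ: [ 0  0  0  1  0 -2 -2]
RREF → pivots at {γ,ΔT} ⇒ r = 2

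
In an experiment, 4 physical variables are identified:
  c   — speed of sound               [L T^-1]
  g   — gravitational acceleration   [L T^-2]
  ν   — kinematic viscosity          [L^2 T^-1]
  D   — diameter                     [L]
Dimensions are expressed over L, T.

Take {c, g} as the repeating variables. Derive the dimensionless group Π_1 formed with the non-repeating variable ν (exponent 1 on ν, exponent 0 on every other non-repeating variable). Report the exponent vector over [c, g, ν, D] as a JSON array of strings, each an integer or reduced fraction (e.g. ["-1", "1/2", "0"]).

Write exponents as rows L,T / cols c,g,ν,D:
  L: [ 1  1  2  1]
  T: [-1 -2 -1  0]
RREF → pivots at {c,g} ⇒ r = 2
Repeat: c,g; free: ν,D
RREF:
  r0: [   1    0    3    2]
  r1: [   0    1   -1   -1]
Fix exponent of ν at 1, D at 0; solve each RREF row for its pivot's exponent:
  r0: exp(c) + (3)·1 = 0 ⇒ exp(c) = -3
  r1: exp(g) + (-1)·1 = 0 ⇒ exp(g) = 1
Π_1 = c^-3 · g · ν

["-3", "1", "1", "0"]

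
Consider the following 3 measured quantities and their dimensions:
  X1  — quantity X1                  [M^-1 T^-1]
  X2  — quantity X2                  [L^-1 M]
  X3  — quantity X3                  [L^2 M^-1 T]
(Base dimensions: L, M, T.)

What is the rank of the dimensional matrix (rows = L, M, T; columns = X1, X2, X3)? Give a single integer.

2

Exponent matrix [L,M,T] × [X1,X2,X3]:
  L: [ 0 -1  2]
  M: [-1  1 -1]
  T: [-1  0  1]
RREF → pivots at {X1,X2} ⇒ r = 2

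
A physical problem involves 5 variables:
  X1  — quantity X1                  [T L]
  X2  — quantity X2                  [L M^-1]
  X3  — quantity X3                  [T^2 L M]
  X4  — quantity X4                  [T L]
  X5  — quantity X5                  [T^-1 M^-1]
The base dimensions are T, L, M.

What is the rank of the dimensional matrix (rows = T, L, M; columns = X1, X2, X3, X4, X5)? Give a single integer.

2

Exponent matrix [T,L,M] × [X1,X2,X3,X4,X5]:
  T: [ 1  0  2  1 -1]
  L: [ 1  1  1  1  0]
  M: [ 0 -1  1  0 -1]
Row reduction gives pivot columns X1,X2; rank = 2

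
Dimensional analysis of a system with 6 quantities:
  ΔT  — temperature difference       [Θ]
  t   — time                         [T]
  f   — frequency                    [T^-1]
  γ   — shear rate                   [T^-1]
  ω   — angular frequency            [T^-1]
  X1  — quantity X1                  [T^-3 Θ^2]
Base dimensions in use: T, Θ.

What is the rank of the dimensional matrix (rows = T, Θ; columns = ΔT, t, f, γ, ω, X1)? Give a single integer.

2

Exponent matrix [T,Θ] × [ΔT,t,f,γ,ω,X1]:
  T: [ 0  1 -1 -1 -1 -3]
  Θ: [ 1  0  0  0  0  2]
Row reduction gives pivot columns ΔT,t; rank = 2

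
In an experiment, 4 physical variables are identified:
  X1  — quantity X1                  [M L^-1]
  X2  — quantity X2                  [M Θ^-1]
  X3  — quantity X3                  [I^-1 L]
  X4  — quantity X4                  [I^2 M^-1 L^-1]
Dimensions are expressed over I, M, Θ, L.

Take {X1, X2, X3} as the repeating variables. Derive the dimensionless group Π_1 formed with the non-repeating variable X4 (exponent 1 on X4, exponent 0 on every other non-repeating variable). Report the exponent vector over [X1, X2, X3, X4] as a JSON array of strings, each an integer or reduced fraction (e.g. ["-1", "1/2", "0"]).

Exponent matrix [I,M,Θ,L] × [X1,X2,X3,X4]:
  I: [ 0  0 -1  2]
  M: [ 1  1  0 -1]
  Θ: [ 0 -1  0  0]
  L: [-1  0  1 -1]
RREF → pivots at {X1,X2,X3} ⇒ r = 3
Pivot set = {X1,X2,X3}, free = {X4}
RREF:
  r0: [   1    0    0   -1]
  r1: [   0    1    0    0]
  r2: [   0    0    1   -2]
  r3: [   0    0    0    0]
Fix exponent of X4 at 1; solve each RREF row for its pivot's exponent:
  r0: exp(X1) + (-1)·1 = 0 ⇒ exp(X1) = 1
  r1: exp(X2) + (0)·1 = 0 ⇒ exp(X2) = 0
  r2: exp(X3) + (-2)·1 = 0 ⇒ exp(X3) = 2
Π_1 = X1 · X3^2 · X4

["1", "0", "2", "1"]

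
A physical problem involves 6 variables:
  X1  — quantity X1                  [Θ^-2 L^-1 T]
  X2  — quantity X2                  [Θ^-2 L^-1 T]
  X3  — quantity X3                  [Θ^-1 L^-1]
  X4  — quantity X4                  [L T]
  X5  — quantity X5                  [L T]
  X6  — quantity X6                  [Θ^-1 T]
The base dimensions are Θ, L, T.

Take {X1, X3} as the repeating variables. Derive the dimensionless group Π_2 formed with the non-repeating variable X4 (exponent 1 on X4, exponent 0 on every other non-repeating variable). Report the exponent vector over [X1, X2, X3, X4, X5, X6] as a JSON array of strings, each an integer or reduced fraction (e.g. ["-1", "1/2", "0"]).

["-1", "0", "2", "1", "0", "0"]

Write exponents as rows Θ,L,T / cols X1,X2,X3,X4,X5,X6:
  Θ: [-2 -2 -1  0  0 -1]
  L: [-1 -1 -1  1  1  0]
  T: [ 1  1  0  1  1  1]
Row reduction gives pivot columns X1,X3; rank = 2
Pivot set = {X1,X3}, free = {X2,X4,X5,X6}
RREF:
  r0: [   1    1    0    1    1    1]
  r1: [   0    0    1   -2   -2   -1]
  r2: [   0    0    0    0    0    0]
Fix exponent of X4 at 1, X2 at 0, X5 at 0, X6 at 0; solve each RREF row for its pivot's exponent:
  r0: exp(X1) + (1)·1 = 0 ⇒ exp(X1) = -1
  r1: exp(X3) + (-2)·1 = 0 ⇒ exp(X3) = 2
Π_2 = X1^-1 · X3^2 · X4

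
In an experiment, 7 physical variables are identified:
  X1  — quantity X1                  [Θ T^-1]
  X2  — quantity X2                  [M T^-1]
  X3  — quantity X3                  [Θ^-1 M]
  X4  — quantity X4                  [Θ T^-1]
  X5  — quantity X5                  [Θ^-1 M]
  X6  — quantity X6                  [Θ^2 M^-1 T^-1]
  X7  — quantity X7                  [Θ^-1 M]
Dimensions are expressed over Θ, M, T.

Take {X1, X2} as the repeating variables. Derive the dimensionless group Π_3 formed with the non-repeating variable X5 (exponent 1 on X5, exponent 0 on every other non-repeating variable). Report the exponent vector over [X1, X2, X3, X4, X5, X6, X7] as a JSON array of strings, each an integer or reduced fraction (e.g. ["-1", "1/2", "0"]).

Dimensional matrix (Θ×M×T by X1×X2×X3×X4×X5×X6×X7):
  Θ: [ 1  0 -1  1 -1  2 -1]
  M: [ 0  1  1  0  1 -1  1]
  T: [-1 -1  0 -1  0 -1  0]
RREF → pivots at {X1,X2} ⇒ r = 2
Pivot set = {X1,X2}, free = {X3,X4,X5,X6,X7}
RREF:
  r0: [   1    0   -1    1   -1    2   -1]
  r1: [   0    1    1    0    1   -1    1]
  r2: [   0    0    0    0    0    0    0]
Fix exponent of X5 at 1, X3 at 0, X4 at 0, X6 at 0, X7 at 0; solve each RREF row for its pivot's exponent:
  r0: exp(X1) + (-1)·1 = 0 ⇒ exp(X1) = 1
  r1: exp(X2) + (1)·1 = 0 ⇒ exp(X2) = -1
Π_3 = X1 · X2^-1 · X5

["1", "-1", "0", "0", "1", "0", "0"]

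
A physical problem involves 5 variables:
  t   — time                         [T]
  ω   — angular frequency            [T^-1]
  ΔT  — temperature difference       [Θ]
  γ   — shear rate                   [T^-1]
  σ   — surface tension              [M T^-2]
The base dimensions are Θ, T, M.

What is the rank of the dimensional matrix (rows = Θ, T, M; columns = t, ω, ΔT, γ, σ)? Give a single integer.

3

Write exponents as rows Θ,T,M / cols t,ω,ΔT,γ,σ:
  Θ: [ 0  0  1  0  0]
  T: [ 1 -1  0 -1 -2]
  M: [ 0  0  0  0  1]
RREF → pivots at {t,ΔT,σ} ⇒ r = 3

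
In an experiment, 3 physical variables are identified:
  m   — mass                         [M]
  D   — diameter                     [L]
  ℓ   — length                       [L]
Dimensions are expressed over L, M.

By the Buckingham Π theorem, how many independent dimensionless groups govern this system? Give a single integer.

1

Write exponents as rows L,M / cols m,D,ℓ:
  L: [ 0  1  1]
  M: [ 1  0  0]
Row reduction gives pivot columns m,D; rank = 2
3 vars − rank 2 = 1 Π group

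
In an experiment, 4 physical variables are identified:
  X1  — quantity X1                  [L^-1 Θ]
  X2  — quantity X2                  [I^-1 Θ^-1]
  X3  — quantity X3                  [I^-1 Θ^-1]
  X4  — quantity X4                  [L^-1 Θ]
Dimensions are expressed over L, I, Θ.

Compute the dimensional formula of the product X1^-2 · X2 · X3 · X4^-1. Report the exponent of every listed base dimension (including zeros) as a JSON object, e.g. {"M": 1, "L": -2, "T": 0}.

{"L": 3, "I": -2, "Θ": -5}

Write exponents as rows L,I,Θ / cols X1,X2,X3,X4:
  L: [-1  0  0 -1]
  I: [ 0 -1 -1  0]
  Θ: [ 1 -1 -1  1]
  [L]: (-2)·-1+(1)·0+(1)·0+(-1)·-1 = 3
  [I]: (-2)·0+(1)·-1+(1)·-1+(-1)·0 = -2
  [Θ]: (-2)·1+(1)·-1+(1)·-1+(-1)·1 = -5
⇒ L^3 I^-2 Θ^-5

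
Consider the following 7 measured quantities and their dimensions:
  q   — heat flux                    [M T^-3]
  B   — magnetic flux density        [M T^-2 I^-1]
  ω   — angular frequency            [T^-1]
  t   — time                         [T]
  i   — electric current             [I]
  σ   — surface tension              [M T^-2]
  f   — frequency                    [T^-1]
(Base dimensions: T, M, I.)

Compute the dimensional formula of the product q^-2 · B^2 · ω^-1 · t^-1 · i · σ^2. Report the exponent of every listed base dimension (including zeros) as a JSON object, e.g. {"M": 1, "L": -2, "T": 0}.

Write exponents as rows T,M,I / cols q,B,ω,t,i,σ,f:
  T: [-3 -2 -1  1  0 -2 -1]
  M: [ 1  1  0  0  0  1  0]
  I: [ 0 -1  0  0  1  0  0]
  [T]: (-2)·-3+(2)·-2+(-1)·-1+(-1)·1+(1)·0+(2)·-2 = -2
  [M]: (-2)·1+(2)·1+(-1)·0+(-1)·0+(1)·0+(2)·1 = 2
  [I]: (-2)·0+(2)·-1+(-1)·0+(-1)·0+(1)·1+(2)·0 = -1
⇒ T^-2 M^2 I^-1

{"T": -2, "M": 2, "I": -1}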